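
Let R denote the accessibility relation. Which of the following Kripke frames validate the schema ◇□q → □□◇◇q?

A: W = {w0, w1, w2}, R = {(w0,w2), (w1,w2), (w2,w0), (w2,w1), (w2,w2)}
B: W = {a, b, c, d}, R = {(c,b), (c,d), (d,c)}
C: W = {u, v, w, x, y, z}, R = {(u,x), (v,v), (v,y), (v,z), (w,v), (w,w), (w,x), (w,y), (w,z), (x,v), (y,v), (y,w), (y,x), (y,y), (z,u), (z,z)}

A

The schema corresponds to a generalized confluence (Geach) condition: ∀x ∀y ∀z ((xRy ∧ xR²z) → ∃w (yRw ∧ zR²w)).
A: satisfies the condition.
B: fails — cRb, cR²c but no w with bRw and cR²w.
C: fails — vRz, vR²u but no t with zRt and uR²t.
Valid on: A.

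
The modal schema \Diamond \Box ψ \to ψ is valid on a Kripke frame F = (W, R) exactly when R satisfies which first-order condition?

Symmetry

This is a form of the B axiom.
Its frame correspondent is symmetry — \forall x \forall y (Rxy \to Ryx).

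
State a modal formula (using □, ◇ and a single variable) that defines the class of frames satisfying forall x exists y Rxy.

This is seriality; the standard corresponding axiom is D: □s → ◇s.
Suppose □s→◇s is valid. At any x set V(s)=W. Then □s at x, so ◇s at x, so x has a successor.

□s → ◇s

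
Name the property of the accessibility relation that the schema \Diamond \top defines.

◇⊤ holds at w iff w has a successor, so frame-validity of ◇⊤ is exactly seriality. Equivalently via □q → ◇q:
Suppose □q→◇q is valid. At any x set V(q)=W. Then □q at x, so ◇q at x, so x has a successor.

Seriality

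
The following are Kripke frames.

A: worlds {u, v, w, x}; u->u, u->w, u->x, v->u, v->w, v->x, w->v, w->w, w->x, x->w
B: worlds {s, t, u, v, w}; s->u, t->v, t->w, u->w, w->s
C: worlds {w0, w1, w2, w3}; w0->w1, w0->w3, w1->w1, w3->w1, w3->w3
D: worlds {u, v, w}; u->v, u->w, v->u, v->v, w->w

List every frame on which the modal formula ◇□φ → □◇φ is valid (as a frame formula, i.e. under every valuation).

A, C

The schema corresponds to convergence: ∀x ∀y ∀z (Rxy ∧ Rxz → ∃w (Ryw ∧ Rzw)).
A: holds.
B: fails — Rtv and Rtv but v and v have no common successor.
C: holds.
D: fails — Ruv and Ruw but v and w have no common successor.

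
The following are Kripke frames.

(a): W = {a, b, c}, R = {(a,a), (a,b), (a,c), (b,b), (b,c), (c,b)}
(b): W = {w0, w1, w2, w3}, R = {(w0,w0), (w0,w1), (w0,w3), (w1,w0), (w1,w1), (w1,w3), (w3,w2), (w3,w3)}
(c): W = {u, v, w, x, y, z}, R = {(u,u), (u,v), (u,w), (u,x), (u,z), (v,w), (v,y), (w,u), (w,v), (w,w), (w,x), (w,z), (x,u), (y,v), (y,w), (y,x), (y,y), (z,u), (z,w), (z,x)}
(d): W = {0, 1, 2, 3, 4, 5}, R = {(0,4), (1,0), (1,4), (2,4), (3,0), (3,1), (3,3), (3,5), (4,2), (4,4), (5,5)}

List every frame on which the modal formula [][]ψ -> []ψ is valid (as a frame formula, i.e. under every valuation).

(a), (b), (c)

The schema corresponds to density: forall x forall y (Rxy -> exists z (Rxz & Rzy)).
(a): condition met.
(b): condition met.
(c): condition met.
(d): fails — R10 but no z with R1z and Rz0.
Valid on: (a), (b), (c).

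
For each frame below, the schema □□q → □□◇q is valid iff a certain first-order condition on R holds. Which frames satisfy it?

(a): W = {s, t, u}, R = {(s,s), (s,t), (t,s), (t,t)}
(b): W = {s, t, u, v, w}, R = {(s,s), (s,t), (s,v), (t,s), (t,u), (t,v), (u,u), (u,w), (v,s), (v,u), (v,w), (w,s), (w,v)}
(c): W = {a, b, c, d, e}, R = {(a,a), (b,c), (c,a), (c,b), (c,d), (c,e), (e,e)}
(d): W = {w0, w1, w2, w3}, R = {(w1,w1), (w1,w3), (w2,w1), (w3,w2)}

(a), (b)

The schema corresponds to a generalized confluence (Geach) condition: ∀x ∀z (xR²z → ∃w (xR²w ∧ zRw)).
(a): holds.
(b): holds.
(c): fails — bR²b but no w with bR²w and bRw.
(d): fails — w2R²w3 but no w with w2R²w and w3Rw.
Valid on: (a), (b).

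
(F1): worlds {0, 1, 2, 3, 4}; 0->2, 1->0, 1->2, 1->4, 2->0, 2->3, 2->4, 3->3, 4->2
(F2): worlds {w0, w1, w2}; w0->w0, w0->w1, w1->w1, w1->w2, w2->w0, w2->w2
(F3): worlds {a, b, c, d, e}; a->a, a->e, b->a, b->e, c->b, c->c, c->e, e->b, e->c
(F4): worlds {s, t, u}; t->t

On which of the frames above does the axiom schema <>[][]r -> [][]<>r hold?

(F2), (F3), (F4)

The schema corresponds to a generalized confluence (Geach) condition: forall x forall y forall z ((xRy & x R^2 z) -> exists w (y R^2 w & zRw)).
(F1): fails — 1R0, 1R²0 but no w with 0R²w and 0Rw.
(F2): condition met.
(F3): condition met.
(F4): condition met.
Valid on: (F2), (F3), (F4).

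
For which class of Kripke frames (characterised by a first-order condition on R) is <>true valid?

seriality: forall x exists y Rxy

◇⊤ holds at w iff w has a successor, so frame-validity of ◇⊤ is exactly seriality. Equivalently via □r → ◇r:
Suppose □r→◇r is valid. At any x set V(r)=W. Then □r at x, so ◇r at x, so x has a successor.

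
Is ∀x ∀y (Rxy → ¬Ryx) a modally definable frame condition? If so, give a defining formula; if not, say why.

Any modally definable frame class is closed under surjective bounded morphisms.
The 3-cycle (worlds a,b,c with a→b→c→a) is asymmetric. Mapping every world to a single reflexive point • is a surjective bounded morphism, and the reflexive point is not asymmetric (R•• but asymmetry requires ¬R••).
Hence asymmetry is not modally definable.

Not definable by any modal formula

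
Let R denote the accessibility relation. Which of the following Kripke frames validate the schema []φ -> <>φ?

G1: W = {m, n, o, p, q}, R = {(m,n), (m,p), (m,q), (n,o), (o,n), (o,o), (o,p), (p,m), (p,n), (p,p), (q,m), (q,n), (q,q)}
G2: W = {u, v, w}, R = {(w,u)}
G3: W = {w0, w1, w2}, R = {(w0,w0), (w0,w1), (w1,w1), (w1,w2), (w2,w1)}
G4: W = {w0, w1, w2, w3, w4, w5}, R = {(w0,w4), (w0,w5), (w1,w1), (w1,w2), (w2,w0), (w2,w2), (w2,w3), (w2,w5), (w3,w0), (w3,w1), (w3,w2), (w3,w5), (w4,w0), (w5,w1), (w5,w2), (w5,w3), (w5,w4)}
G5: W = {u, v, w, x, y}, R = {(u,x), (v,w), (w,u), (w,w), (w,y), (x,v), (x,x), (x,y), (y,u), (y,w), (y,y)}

G1, G3, G4, G5

The schema corresponds to seriality: forall x exists y Rxy.
G1: satisfies the condition.
G2: fails — world u has no successor.
G3: satisfies the condition.
G4: satisfies the condition.
G5: satisfies the condition.
Valid on: G1, G3, G4, G5.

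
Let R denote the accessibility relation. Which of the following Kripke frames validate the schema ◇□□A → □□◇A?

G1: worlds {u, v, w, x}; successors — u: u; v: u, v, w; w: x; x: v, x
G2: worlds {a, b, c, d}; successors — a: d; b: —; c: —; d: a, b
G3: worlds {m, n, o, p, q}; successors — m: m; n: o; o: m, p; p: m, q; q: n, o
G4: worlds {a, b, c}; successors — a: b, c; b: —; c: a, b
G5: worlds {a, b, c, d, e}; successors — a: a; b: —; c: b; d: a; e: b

The schema corresponds to a generalized confluence (Geach) condition: ∀x ∀y ∀z ((xRy ∧ xR²z) → ∃w (yR²w ∧ zRw)).
G1: fails — vRu, vR²w but no t with uR²t and wRt.
G2: fails — aRd, aR²b but no w with dR²w and bRw.
G3: fails — oRm, oR²q but no w with mR²w and qRw.
G4: fails — aRb, aR²a but no w with bR²w and aRw.
G5: condition met.
Valid on: G5.

G5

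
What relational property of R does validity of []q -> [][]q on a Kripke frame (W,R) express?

Suppose □q→□□q is valid. Take Rxy, Ryz and set V(q)={w : Rxw}. Then □q at x, so □□q at x, so □q at y, so q at z, i.e. Rxz.
Conversely, on a frame with transitivity the schema holds at every world under every valuation.
So the correspondent is transitivity.

transitivity: forall x forall y forall z (Rxy & Ryz -> Rxz)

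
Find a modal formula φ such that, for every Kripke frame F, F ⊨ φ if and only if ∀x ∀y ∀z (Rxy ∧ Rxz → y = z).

◇ψ → □ψ

A defining formula is ◇ψ → □ψ (the CD axiom).
Suppose ◇ψ→□ψ is valid. Take Rxy, Rxz and set V(ψ)={y}. Then ◇ψ at x, so □ψ at x, so ψ at z, i.e. z=y.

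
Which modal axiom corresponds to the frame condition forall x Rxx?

This is reflexivity; the standard corresponding axiom is T: □q → q.

□q → q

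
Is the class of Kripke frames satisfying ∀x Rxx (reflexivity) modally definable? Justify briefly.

Yes — defined by □q → q

The condition is reflexivity. A defining modal formula is □q → q.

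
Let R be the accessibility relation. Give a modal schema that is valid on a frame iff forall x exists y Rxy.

A defining formula is □p → ◇p (the D axiom).
Suppose □p→◇p is valid. At any x set V(p)=W. Then □p at x, so ◇p at x, so x has a successor.

□p → ◇p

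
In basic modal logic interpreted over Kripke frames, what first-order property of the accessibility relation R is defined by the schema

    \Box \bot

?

□⊥ is valid iff no world has any successor (otherwise □⊥ fails at any world with one).
Conversely, on a frame with emptiness of R the schema holds at every world under every valuation.
Frame condition: \forall x \forall y \neg Rxy.

emptiness of R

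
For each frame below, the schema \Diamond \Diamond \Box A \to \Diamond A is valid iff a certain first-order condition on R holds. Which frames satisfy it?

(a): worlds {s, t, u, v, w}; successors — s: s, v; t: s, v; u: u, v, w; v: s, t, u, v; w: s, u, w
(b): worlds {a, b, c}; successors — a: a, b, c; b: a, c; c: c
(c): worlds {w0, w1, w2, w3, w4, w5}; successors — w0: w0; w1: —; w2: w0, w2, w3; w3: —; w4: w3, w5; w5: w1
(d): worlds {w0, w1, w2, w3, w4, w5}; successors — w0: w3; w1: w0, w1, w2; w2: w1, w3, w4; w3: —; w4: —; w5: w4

(a), (b)

The schema corresponds to a generalized confluence (Geach) condition: \forall x \forall y (x R^2 y \to \exists w (yRw \wedge xRw)).
(a): holds.
(b): holds.
(c): fails — w2R²w3 but no w with w3Rw and w2Rw.
(d): fails — w1R²w0 but no w with w0Rw and w1Rw.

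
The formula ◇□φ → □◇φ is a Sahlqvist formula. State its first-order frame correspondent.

Suppose ◇□φ→□◇φ is valid. Take Rxy, Rxz and set V(φ)={w : Ryw}. Then □φ at y so ◇□φ at x, so □◇φ at x, so ◇φ at z, giving w with Rzw and Ryw.

convergence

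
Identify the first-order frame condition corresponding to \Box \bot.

□⊥ is valid iff no world has any successor (otherwise □⊥ fails at any world with one).
The converse is a direct semantic check.
Frame condition: \forall x \forall y \neg Rxy.

emptiness of R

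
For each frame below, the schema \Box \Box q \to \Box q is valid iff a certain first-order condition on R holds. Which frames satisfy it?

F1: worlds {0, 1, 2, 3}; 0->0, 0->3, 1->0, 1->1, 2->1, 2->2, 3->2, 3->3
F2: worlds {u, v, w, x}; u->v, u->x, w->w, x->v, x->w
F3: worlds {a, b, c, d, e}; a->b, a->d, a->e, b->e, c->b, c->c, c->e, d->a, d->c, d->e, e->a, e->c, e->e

F1

The schema corresponds to density: \forall x \forall y (Rxy \to \exists z (Rxz \wedge Rzy)).
F1: condition met.
F2: fails — Rux but no z with Ruz and Rzx.
F3: fails — Rab but no z with Raz and Rzb.
Valid on: F1.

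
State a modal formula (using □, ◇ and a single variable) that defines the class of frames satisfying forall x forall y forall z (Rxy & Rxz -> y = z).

◇s → □s

This is partial functionality; the standard corresponding axiom is CD: ◇s → □s.
Suppose ◇s→□s is valid. Take Rxy, Rxz and set V(s)={y}. Then ◇s at x, so □s at x, so s at z, i.e. z=y.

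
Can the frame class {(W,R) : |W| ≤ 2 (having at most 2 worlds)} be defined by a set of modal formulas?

No

If a class were modally definable it would be closed under disjoint unions (Goldblatt–Thomason).
Any modal formula valid on each of 3 disjoint one-world frames is valid on their disjoint union (validity is preserved under disjoint unions). Each one-world frame has |W|=1≤2, but the union has |W|=3.
Hence having at most 2 worlds is not modally definable.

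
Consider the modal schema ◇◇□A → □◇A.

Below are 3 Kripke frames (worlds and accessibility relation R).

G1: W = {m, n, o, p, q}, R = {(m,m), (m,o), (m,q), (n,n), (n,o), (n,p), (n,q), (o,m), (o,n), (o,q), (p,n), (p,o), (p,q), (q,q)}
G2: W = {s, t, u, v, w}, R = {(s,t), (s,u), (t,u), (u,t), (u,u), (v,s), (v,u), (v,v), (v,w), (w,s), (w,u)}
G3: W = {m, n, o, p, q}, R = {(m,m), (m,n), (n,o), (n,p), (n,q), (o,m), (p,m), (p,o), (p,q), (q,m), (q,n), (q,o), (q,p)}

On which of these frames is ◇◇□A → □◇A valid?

This is the axiom for a generalized confluence (Geach) condition; its first-order frame correspondent is ∀x ∀y ∀z ((xR²y ∧ xRz) → ∃w (yRw ∧ zRw)).
G1: ✓.
G2: ✓.
G3: fails — mR²m, mRn but no w with mRw and nRw.

G1, G2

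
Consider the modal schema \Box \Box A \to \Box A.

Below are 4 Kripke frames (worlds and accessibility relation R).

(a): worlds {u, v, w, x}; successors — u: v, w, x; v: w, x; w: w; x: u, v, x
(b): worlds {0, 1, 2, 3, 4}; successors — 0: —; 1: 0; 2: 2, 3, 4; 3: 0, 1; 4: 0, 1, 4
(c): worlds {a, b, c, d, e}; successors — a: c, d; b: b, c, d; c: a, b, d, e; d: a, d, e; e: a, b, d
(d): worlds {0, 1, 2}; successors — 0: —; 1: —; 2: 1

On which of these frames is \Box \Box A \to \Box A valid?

Frame correspondent (Sahlqvist): \forall x \forall y (Rxy \to \exists z (Rxz \wedge Rzy)) — i.e. density.
(a): satisfies the condition.
(b): fails — R10 but no z with R1z and Rz0.
(c): fails — Rac but no z with Raz and Rzc.
(d): fails — R21 but no z with R2z and Rz1.

(a)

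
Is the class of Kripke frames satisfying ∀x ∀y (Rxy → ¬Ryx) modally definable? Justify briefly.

Modal frame validity is preserved under surjective bounded morphisms.
The 5-cycle (worlds 0,1,2,3,4 with 0→1→2→3→4→0) is asymmetric. Mapping every world to a single reflexive point • is a surjective bounded morphism, and the reflexive point is not asymmetric (R•• but asymmetry requires ¬R••).
So the class is not modally definable.

No — not modally definable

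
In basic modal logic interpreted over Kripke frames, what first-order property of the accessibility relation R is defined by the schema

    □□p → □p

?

Suppose □□p→□p is valid. Take Rxy and set V(p)={w : xR²w}. Then □□p at x, so □p at x, so p at y, i.e. ∃z(Rxz∧Rzy).

density: ∀x ∀y (Rxy → ∃z (Rxz ∧ Rzy))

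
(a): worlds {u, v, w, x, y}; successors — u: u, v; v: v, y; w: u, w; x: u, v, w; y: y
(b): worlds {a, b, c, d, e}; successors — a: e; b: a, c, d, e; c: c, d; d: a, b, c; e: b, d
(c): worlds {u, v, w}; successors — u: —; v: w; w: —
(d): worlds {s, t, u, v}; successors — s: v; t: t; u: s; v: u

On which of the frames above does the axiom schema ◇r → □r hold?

This is the axiom for partial functionality; its first-order frame correspondent is ∀x ∀y ∀z (Rxy ∧ Rxz → y = z).
(a): fails — u sees both u and v.
(b): fails — b sees both a and c.
(c): condition met.
(d): condition met.
Valid on: (c), (d).

(c), (d)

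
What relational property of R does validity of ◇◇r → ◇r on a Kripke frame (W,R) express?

Equivalently (dual form): □r → □□r.
Suppose □r→□□r is valid. Take Rxy, Ryz and set V(r)={w : Rxw}. Then □r at x, so □□r at x, so □r at y, so r at z, i.e. Rxz.
Conversely, any frame satisfying ∀x ∀y ∀z (Rxy ∧ Ryz → Rxz) validates the schema.
So the correspondent is transitivity.

transitivity: ∀x ∀y ∀z (Rxy ∧ Ryz → Rxz)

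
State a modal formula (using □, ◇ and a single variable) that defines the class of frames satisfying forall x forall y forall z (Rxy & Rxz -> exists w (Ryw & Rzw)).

The condition is convergence. The .2 schema ◇□s → □◇s defines it.

◇□s → □◇s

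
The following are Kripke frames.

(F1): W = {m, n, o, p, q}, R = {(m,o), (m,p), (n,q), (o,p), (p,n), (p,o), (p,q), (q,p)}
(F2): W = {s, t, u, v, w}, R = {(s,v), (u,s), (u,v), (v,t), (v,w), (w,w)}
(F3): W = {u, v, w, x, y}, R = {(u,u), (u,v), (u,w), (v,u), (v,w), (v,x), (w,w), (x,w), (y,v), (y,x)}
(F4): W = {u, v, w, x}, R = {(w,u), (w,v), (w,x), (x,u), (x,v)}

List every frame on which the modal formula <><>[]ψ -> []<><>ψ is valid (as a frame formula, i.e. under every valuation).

(F3)

This is the axiom for a generalized confluence (Geach) condition; its first-order frame correspondent is forall x forall y forall z ((x R^2 y & xRz) -> exists w (yRw & z R^2 w)).
(F1): fails — mR²o, mRo but no w with oRw and oR²w.
(F2): fails — sR²t, sRv but no w* with tRw* and vR²w*.
(F3): ✓.
(F4): fails — wR²u, wRu but no t with uRt and uR²t.
Valid on: (F3).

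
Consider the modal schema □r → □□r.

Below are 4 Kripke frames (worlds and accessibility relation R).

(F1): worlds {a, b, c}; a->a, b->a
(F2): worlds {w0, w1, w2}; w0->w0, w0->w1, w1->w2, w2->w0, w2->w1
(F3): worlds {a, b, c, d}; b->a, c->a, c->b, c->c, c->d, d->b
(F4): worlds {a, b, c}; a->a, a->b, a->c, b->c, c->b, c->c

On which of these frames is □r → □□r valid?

(F1)

The schema corresponds to transitivity: ∀x ∀y ∀z (Rxy ∧ Ryz → Rxz).
(F1): condition met.
(F2): fails — Rw1w2 and Rw2w1 but not Rw1w1.
(F3): fails — Rdb and Rba but not Rda.
(F4): fails — Rbc and Rcb but not Rbb.
Valid on: (F1).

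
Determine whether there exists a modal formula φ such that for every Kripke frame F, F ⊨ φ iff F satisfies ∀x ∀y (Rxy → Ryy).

Definable; □(□q → q) defines it

The condition is shift-reflexivity. A defining modal formula is □(□q → q).
Suppose □(□q→q) is valid. Take Rxy and set V(q)={w : Ryw}. Then at y, □q holds; since □(□q→q) at x, □q→q at y, so q at y, i.e. Ryy.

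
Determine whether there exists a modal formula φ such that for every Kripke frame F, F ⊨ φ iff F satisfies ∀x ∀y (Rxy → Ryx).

Yes, by r → □◇r

Yes: it is symmetry, defined by the B schema r → □◇r.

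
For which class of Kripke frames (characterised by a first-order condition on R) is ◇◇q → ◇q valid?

This schema is equivalent to the 4 axiom □q → □□q.
Its frame correspondent is transitivity — ∀x ∀y ∀z (Rxy ∧ Ryz → Rxz).

transitivity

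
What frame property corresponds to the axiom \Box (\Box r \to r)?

shift-reflexivity: \forall x \forall y (Rxy \to Ryy)

This is the T□ axiom.
It corresponds to shift-reflexivity: \forall x \forall y (Rxy \to Ryy).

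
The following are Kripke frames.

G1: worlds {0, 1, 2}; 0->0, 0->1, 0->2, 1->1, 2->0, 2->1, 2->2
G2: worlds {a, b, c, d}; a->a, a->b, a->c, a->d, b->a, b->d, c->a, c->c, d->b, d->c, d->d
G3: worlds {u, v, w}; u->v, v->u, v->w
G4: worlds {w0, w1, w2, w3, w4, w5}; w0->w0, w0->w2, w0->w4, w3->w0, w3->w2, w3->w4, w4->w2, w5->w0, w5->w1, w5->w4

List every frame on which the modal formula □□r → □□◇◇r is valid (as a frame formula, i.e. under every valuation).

This is the axiom for a generalized confluence (Geach) condition; its first-order frame correspondent is ∀x ∀z (xR²z → ∃w (xR²w ∧ zR²w)).
G1: ✓.
G2: ✓.
G3: fails — uR²w but no t with uR²t and wR²t.
G4: fails — w0R²w2 but no w with w0R²w and w2R²w.

G1, G2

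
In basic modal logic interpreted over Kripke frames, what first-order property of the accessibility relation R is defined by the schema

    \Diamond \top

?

Seriality

◇⊤ holds at w iff w has a successor, so frame-validity of ◇⊤ is exactly seriality. Equivalently via □ψ → ◇ψ:
Suppose □ψ→◇ψ is valid. At any x set V(ψ)=W. Then □ψ at x, so ◇ψ at x, so x has a successor.
The converse is a direct semantic check.
Frame condition: \forall x \exists y Rxy.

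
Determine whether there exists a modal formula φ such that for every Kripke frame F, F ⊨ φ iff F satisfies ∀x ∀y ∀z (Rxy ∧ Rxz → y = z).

This is a Sahlqvist condition; the CD axiom ◇p → □p defines it.
Suppose ◇p→□p is valid. Take Rxy, Rxz and set V(p)={y}. Then ◇p at x, so □p at x, so p at z, i.e. z=y.

Yes, by ◇p → □p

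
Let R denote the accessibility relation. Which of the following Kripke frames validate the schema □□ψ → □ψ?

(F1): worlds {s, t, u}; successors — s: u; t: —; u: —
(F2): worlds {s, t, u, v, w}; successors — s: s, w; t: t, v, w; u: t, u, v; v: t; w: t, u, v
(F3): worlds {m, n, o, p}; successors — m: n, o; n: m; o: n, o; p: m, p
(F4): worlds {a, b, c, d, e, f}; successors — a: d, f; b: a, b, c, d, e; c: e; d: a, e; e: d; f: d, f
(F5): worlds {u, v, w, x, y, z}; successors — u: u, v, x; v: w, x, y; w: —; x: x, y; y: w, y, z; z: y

The schema corresponds to density: ∀x ∀y (Rxy → ∃z (Rxz ∧ Rzy)).
(F1): fails — Rsu but no z with Rsz and Rzu.
(F2): holds.
(F3): fails — Rnm but no z with Rnz and Rzm.
(F4): fails — Rda but no z with Rdz and Rza.
(F5): holds.
Valid on: (F2), (F5).

(F2), (F5)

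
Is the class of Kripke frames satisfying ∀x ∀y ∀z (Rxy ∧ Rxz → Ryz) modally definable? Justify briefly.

Yes — defined by ◇p → □◇p

Yes: it is the Euclidean property, defined by the 5 schema ◇p → □◇p.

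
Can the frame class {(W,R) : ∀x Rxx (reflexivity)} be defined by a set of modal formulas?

Yes — defined by □p → p

Yes: it is reflexivity, defined by the T schema □p → p.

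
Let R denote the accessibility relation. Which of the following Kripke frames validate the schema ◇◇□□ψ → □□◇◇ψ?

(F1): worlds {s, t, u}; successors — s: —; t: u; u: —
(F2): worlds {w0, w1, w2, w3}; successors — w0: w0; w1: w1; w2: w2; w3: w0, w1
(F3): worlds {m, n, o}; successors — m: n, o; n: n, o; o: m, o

(F1), (F3)

Frame correspondent (Sahlqvist): ∀x ∀y ∀z ((xR²y ∧ xR²z) → ∃w (yR²w ∧ zR²w)) — i.e. a generalized confluence (Geach) condition.
(F1): satisfies the condition.
(F2): fails — w3R²w0, w3R²w1 but no w with w0R²w and w1R²w.
(F3): satisfies the condition.
Valid on: (F1), (F3).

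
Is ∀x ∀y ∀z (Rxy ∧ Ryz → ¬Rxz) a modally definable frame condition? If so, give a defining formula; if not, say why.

Any modally definable frame class is closed under surjective bounded morphisms.
The 3-cycle (worlds 0,1,2 with 0→1→2→0) is intransitive. Mapping every world to a single reflexive point • is a surjective bounded morphism; the reflexive point is not intransitive (R••∧R•• but R••).
Hence intransitivity is not modally definable.

Not definable by any modal formula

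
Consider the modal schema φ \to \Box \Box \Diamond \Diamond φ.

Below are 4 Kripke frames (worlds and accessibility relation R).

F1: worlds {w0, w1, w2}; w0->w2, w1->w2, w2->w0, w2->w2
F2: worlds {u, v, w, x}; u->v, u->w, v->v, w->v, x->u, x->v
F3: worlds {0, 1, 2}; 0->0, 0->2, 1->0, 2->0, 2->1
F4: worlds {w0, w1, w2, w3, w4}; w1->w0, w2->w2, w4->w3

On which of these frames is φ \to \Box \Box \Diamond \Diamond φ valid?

F4

Frame correspondent (Sahlqvist): \forall x \forall z (x R^2 z \to \exists w (x = w \wedge z R^2 w)) — i.e. a generalized confluence (Geach) condition.
F1: fails — w1R²w0 but no w with w1=w and w0R²w.
F2: fails — uR²v but no t with u=t and vR²t.
F3: fails — 1R²2 but no w with 1=w and 2R²w.
F4: condition met.
Valid on: F4.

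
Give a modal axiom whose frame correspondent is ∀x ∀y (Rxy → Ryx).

r → □◇r

This is symmetry; the standard corresponding axiom is B: r → □◇r.
Suppose r→□◇r is valid. Take Rxy and set V(r)={x}. Then r at x, so □◇r at x, so ◇r at y, so some z with Ryz has r; z=x, i.e. Ryx.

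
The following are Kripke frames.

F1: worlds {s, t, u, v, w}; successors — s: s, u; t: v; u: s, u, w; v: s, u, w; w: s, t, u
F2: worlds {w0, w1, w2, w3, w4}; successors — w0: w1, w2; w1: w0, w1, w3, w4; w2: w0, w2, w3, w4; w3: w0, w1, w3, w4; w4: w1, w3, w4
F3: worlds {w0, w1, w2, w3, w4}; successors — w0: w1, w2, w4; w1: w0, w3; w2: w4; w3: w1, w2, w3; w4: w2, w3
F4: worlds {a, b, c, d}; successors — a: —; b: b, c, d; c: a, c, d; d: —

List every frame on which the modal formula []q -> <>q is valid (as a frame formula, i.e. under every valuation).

F1, F2, F3

The schema corresponds to seriality: forall x exists y Rxy.
F1: satisfies the condition.
F2: satisfies the condition.
F3: satisfies the condition.
F4: fails — world a has no successor.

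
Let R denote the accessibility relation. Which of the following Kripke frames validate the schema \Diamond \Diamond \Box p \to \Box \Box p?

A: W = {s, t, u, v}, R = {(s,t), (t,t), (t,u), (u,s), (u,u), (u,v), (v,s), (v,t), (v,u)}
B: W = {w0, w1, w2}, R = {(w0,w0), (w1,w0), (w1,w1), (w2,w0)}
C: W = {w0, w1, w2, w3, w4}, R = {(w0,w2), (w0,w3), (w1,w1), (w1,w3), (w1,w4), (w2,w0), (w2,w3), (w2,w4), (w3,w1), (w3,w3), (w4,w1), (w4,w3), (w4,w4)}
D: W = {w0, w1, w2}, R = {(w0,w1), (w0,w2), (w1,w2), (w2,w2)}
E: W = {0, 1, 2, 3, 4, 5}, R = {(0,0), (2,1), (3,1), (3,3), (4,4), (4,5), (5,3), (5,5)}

This is the axiom for a generalized confluence (Geach) condition; its first-order frame correspondent is \forall x \forall y \forall z ((x R^2 y \wedge x R^2 z) \to \exists w (yRw \wedge z = w)).
A: fails — sR²u, sR²t but no w with uRw and t=w.
B: fails — w1R²w0, w1R²w1 but no w with w0Rw and w1=w.
C: fails — w0R²w0, w0R²w0 but no w with w0Rw and w0=w.
D: ✓.
E: fails — 3R²1, 3R²1 but no w with 1Rw and 1=w.

D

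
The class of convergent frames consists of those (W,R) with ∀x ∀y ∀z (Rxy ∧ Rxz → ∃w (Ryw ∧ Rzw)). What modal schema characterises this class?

◇□p → □◇p

The condition is convergence. The .2 schema ◇□p → □◇p defines it.
Suppose ◇□p→□◇p is valid. Take Rxy, Rxz and set V(p)={w : Ryw}. Then □p at y so ◇□p at x, so □◇p at x, so ◇p at z, giving w with Rzw and Ryw.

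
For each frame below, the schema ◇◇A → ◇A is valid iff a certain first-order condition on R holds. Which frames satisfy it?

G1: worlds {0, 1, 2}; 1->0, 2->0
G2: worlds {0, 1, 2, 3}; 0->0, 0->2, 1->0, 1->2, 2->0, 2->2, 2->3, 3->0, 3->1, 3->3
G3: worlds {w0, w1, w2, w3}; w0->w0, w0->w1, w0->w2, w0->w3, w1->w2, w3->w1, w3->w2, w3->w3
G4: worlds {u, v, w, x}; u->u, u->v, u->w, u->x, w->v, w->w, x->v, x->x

Frame correspondent (Sahlqvist): ∀x ∀y ∀z (Rxy ∧ Ryz → Rxz) — i.e. transitivity.
G1: ✓.
G2: fails — R02 and R23 but not R03.
G3: ✓.
G4: ✓.
Valid on: G1, G3, G4.

G1, G3, G4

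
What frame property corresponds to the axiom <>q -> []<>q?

the Euclidean property

Suppose ◇q→□◇q is valid. Take Rxy, Rxz and set V(q)={y}. Then ◇q at x, so □◇q at x, so ◇q at z, so some w with Rzw has q; w=y, i.e. Rzy. By symmetry of the argument, Ryz.
The converse is a direct semantic check.
Frame condition: forall x forall y forall z (Rxy & Rxz -> Ryz).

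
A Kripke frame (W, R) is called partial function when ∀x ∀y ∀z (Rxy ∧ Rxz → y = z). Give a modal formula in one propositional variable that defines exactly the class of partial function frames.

◇ψ → □ψ

A defining formula is ◇ψ → □ψ (the CD axiom).
Suppose ◇ψ→□ψ is valid. Take Rxy, Rxz and set V(ψ)={y}. Then ◇ψ at x, so □ψ at x, so ψ at z, i.e. z=y.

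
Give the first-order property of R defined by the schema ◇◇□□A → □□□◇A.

∀x ∀y ∀z ((xR²y ∧ xR³z) → ∃w (yR²w ∧ zRw))

This is a Sahlqvist (Geach-type) schema ◇^2□^2A → □^3◇^1A.
Minimal-valuation argument: fix x; take any y with xR^2y and any z with xR^3z. Set V(A) to the set of worlds R-reachable from y in exactly 2 steps. Then □^2A holds at y, so the antecedent holds at x; validity forces ◇^1A at z, giving a w with zR^1w and yR^2w.
First-order correspondent: ∀x ∀y ∀z ((xR²y ∧ xR³z) → ∃w (yR²w ∧ zRw)).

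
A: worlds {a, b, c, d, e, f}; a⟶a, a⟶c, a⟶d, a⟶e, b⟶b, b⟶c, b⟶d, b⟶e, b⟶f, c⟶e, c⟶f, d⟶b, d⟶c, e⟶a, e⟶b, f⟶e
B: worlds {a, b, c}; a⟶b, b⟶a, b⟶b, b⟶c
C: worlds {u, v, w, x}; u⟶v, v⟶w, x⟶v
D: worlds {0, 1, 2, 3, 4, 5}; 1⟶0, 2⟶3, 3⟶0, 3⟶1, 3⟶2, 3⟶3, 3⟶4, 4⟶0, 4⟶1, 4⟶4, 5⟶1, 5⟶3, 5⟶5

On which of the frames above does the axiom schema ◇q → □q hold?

C

Frame correspondent (Sahlqvist): ∀x ∀y ∀z (Rxy ∧ Rxz → y = z) — i.e. partial functionality.
A: fails — a sees both a and c.
B: fails — b sees both a and b.
C: ✓.
D: fails — 3 sees both 0 and 1.
Valid on: C.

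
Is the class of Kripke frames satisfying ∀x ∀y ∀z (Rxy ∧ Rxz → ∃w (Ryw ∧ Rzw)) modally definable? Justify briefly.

Yes, by ◇□p → □◇p

This is a Sahlqvist condition; the .2 axiom ◇□p → □◇p defines it.
Suppose ◇□p→□◇p is valid. Take Rxy, Rxz and set V(p)={w : Ryw}. Then □p at y so ◇□p at x, so □◇p at x, so ◇p at z, giving w with Rzw and Ryw.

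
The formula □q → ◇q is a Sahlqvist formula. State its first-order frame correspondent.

Suppose □q→◇q is valid. At any x set V(q)=W. Then □q at x, so ◇q at x, so x has a successor.
Conversely, any frame satisfying ∀x ∃y Rxy validates the schema.
So the correspondent is seriality.

seriality: ∀x ∃y Rxy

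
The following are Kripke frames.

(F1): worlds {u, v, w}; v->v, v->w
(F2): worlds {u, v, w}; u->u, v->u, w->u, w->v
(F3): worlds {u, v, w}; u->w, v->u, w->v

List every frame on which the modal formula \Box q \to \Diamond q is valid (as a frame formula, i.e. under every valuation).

The schema corresponds to seriality: \forall x \exists y Rxy.
(F1): fails — world u has no successor.
(F2): holds.
(F3): holds.
Valid on: (F2), (F3).

(F2), (F3)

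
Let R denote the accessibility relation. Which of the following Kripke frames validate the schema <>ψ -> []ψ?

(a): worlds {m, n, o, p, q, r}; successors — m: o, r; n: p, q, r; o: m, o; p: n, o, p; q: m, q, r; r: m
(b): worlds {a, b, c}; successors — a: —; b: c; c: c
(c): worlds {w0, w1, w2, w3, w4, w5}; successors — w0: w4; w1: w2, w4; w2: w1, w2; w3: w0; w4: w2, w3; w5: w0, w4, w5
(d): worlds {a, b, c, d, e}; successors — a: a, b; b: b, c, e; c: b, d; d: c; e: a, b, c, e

Frame correspondent (Sahlqvist): forall x forall y forall z (Rxy & Rxz -> y = z) — i.e. partial functionality.
(a): fails — m sees both o and r.
(b): satisfies the condition.
(c): fails — w1 sees both w2 and w4.
(d): fails — a sees both a and b.

(b)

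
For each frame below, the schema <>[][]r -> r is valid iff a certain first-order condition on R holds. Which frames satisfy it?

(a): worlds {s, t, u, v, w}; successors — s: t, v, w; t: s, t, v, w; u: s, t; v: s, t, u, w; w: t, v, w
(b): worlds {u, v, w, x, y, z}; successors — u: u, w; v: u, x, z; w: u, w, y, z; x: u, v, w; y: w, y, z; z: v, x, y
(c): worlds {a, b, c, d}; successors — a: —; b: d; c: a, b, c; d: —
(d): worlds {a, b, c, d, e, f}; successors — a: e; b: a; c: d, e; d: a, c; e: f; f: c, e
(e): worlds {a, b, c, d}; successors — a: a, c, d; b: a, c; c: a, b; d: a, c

(a)

The schema corresponds to a generalized confluence (Geach) condition: forall x forall y (xRy -> exists w (y R^2 w & x = w)).
(a): condition met.
(b): fails — vRu but no t with uR²t and v=t.
(c): fails — bRd but no w with dR²w and b=w.
(d): fails — aRe but no w with eR²w and a=w.
(e): fails — bRc but no w with cR²w and b=w.
Valid on: (a).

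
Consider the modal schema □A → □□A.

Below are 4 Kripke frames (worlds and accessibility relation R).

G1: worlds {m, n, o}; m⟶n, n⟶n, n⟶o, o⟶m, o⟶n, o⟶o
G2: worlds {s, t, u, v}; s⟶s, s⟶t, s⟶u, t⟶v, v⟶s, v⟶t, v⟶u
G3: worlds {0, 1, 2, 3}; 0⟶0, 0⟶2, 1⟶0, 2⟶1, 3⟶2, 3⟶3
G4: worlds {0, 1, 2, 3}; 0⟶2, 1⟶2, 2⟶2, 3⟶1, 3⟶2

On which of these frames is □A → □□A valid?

Frame correspondent (Sahlqvist): ∀x ∀y ∀z (Rxy ∧ Ryz → Rxz) — i.e. transitivity.
G1: fails — Rno and Rom but not Rnm.
G2: fails — Rtv and Rvt but not Rtt.
G3: fails — R10 and R02 but not R12.
G4: condition met.

G4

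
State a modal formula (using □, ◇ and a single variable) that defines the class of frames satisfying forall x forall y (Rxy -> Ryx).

This is symmetry; the standard corresponding axiom is B: ψ → □◇ψ.
Suppose ψ→□◇ψ is valid. Take Rxy and set V(ψ)={x}. Then ψ at x, so □◇ψ at x, so ◇ψ at y, so some z with Ryz has ψ; z=x, i.e. Ryx.

ψ → □◇ψ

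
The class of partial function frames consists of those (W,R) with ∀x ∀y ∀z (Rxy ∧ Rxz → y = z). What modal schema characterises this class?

◇q → □q

This is partial functionality; the standard corresponding axiom is CD: ◇q → □q.
Suppose ◇q→□q is valid. Take Rxy, Rxz and set V(q)={y}. Then ◇q at x, so □q at x, so q at z, i.e. z=y.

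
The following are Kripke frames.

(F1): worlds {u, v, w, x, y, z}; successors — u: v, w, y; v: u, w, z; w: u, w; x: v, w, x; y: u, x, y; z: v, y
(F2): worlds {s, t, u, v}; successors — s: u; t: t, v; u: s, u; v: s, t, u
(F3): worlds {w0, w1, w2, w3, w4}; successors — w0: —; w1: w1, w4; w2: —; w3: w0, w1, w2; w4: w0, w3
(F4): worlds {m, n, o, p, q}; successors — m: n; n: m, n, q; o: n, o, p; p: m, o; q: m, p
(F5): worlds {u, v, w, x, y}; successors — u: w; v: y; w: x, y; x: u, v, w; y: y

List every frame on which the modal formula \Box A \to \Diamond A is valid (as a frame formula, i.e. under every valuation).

(F1), (F2), (F4), (F5)

The schema corresponds to seriality: \forall x \exists y Rxy.
(F1): condition met.
(F2): condition met.
(F3): fails — world w0 has no successor.
(F4): condition met.
(F5): condition met.
Valid on: (F1), (F2), (F4), (F5).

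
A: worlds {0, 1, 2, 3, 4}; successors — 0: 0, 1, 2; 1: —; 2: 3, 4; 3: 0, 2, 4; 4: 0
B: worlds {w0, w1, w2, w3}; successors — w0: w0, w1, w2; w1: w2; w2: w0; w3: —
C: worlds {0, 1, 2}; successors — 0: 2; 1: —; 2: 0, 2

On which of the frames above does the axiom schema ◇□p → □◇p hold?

C

The schema corresponds to convergence: ∀x ∀y ∀z (Rxy ∧ Rxz → ∃w (Ryw ∧ Rzw)).
A: fails — R00 and R02 but 0 and 2 have no common successor.
B: fails — Rw0w1 and Rw0w2 but w1 and w2 have no common successor.
C: holds.
Valid on: C.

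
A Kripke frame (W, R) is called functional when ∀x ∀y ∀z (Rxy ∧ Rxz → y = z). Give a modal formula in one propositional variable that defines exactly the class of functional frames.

This is partial functionality; the standard corresponding axiom is CD: ◇s → □s.
Suppose ◇s→□s is valid. Take Rxy, Rxz and set V(s)={y}. Then ◇s at x, so □s at x, so s at z, i.e. z=y.

◇s → □s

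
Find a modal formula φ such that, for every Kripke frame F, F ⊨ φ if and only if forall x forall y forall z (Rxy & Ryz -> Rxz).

This is transitivity; the standard corresponding axiom is 4: □ψ → □□ψ.

□ψ → □□ψ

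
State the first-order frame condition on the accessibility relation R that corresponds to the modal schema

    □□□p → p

This is a Sahlqvist (Geach-type) schema ◇^0□^3p → □^0◇^0p.
Minimal-valuation argument: fix x; take any y with xR^0y and any z with xR^0z. Set V(p) to the set of worlds R-reachable from y in exactly 3 steps. Then □^3p holds at y, so the antecedent holds at x; validity forces ◇^0p at z, giving a w with zR^0w and yR^3w.
First-order correspondent: ∀x ∃w (xR³w ∧ x = w).

∀x ∃w (xR³w ∧ x = w)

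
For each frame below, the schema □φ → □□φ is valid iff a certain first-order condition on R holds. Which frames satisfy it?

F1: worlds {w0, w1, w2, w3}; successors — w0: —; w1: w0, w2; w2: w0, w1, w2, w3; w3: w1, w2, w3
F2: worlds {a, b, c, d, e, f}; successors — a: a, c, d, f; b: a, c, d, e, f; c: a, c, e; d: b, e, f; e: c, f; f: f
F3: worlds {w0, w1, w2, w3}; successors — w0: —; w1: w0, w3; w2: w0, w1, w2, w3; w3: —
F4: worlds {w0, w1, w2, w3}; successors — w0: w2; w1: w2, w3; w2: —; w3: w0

The schema corresponds to transitivity: ∀x ∀y ∀z (Rxy ∧ Ryz → Rxz).
F1: fails — Rw1w2 and Rw2w1 but not Rw1w1.
F2: fails — Rde and Rec but not Rdc.
F3: holds.
F4: fails — Rw1w3 and Rw3w0 but not Rw1w0.

F3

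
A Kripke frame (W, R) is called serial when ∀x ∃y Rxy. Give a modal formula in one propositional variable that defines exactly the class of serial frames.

□p → ◇p

The condition is seriality. The D schema □p → ◇p defines it.
Suppose □p→◇p is valid. At any x set V(p)=W. Then □p at x, so ◇p at x, so x has a successor.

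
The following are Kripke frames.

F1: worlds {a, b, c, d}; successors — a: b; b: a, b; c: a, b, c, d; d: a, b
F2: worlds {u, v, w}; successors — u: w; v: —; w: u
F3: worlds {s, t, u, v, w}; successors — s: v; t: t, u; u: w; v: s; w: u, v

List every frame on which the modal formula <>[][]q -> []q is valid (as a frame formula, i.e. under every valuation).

F2

This is the axiom for a generalized confluence (Geach) condition; its first-order frame correspondent is forall x forall y forall z ((xRy & xRz) -> exists w (y R^2 w & z = w)).
F1: fails — cRa, cRc but no w with aR²w and c=w.
F2: holds.
F3: fails — tRu, tRt but no w* with uR²w* and t=w*.
Valid on: F2.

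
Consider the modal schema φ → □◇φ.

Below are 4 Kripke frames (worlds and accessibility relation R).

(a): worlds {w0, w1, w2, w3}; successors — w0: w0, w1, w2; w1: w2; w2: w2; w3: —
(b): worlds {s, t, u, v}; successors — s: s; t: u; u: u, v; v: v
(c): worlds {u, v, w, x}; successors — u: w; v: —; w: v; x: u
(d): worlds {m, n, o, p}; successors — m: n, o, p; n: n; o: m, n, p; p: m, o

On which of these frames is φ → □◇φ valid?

none

The schema corresponds to symmetry: ∀x ∀y (Rxy → Ryx).
(a): fails — Rw1w2 but not Rw2w1.
(b): fails — Ruv but not Rvu.
(c): fails — Rxu but not Rux.
(d): fails — Ron but not Rno.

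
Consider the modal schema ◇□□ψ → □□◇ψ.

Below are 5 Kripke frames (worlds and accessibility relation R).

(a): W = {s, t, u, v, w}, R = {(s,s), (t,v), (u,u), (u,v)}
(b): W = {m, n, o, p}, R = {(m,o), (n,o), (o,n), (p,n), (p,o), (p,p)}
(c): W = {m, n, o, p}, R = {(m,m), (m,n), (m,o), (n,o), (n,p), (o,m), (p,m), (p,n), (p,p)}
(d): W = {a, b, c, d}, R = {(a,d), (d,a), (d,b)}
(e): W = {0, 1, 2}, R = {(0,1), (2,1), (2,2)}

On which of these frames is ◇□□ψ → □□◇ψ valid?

(c)

The schema corresponds to a generalized confluence (Geach) condition: ∀x ∀y ∀z ((xRy ∧ xR²z) → ∃w (yR²w ∧ zRw)).
(a): fails — uRu, uR²v but no w* with uR²w* and vRw*.
(b): fails — pRn, pR²n but no w with nR²w and nRw.
(c): holds.
(d): fails — aRd, aR²b but no w with dR²w and bRw.
(e): fails — 2R1, 2R²1 but no w with 1R²w and 1Rw.
Valid on: (c).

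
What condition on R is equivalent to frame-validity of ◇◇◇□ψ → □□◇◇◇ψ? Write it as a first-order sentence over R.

∀x ∀y ∀z ((xR³y ∧ xR²z) → ∃w (yRw ∧ zR³w))

This is a Sahlqvist (Geach-type) schema ◇^3□^1ψ → □^2◇^3ψ.
Minimal-valuation argument: fix x; take any y with xR^3y and any z with xR^2z. Set V(ψ) to the set of worlds R-reachable from y in exactly 1 step. Then □^1ψ holds at y, so the antecedent holds at x; validity forces ◇^3ψ at z, giving a w with zR^3w and yR^1w.
First-order correspondent: ∀x ∀y ∀z ((xR³y ∧ xR²z) → ∃w (yRw ∧ zR³w)).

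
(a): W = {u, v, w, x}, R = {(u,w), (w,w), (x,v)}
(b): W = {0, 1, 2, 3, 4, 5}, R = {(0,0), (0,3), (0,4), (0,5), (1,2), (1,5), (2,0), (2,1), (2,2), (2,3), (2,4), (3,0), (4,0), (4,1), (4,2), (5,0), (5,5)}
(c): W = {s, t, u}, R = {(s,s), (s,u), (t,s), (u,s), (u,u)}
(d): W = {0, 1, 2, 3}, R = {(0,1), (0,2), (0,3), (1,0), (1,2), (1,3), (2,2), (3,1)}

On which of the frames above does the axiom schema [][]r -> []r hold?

Frame correspondent (Sahlqvist): forall x forall y (Rxy -> exists z (Rxz & Rzy)) — i.e. density.
(a): fails — Rxv but no z with Rxz and Rzv.
(b): condition met.
(c): condition met.
(d): fails — R10 but no z with R1z and Rz0.
Valid on: (b), (c).

(b), (c)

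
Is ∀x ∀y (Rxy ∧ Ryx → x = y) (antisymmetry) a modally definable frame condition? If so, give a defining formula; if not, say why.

Not modally definable

If a class were modally definable it would be closed under surjective bounded morphisms (Goldblatt–Thomason).
The 6-cycle (worlds a,b,c,d,e,f with a→b→c→d→e→f→a) is antisymmetric. Sending even-indexed worlds to s and odd-indexed worlds to t is a surjective bounded morphism onto the two-world frame with s↔t, which is not antisymmetric.
Hence antisymmetry is not modally definable.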